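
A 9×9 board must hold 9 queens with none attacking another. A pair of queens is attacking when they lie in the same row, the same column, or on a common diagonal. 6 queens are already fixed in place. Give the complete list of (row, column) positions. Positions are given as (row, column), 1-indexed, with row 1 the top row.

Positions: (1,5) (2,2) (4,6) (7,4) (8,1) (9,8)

Row 3: attacked by (1,5)→{3,5,7}; (2,2)→{1,2,3}; (4,6)→{5,6,7}; (7,4)→{4,8}; (8,1)→{1,6}; (9,8)→{2,8}. Safe: 9. Place at column 9.
Row 5: attacked by (1,5)→{1,5,9}; (2,2)→{2,5}; (3,9)→{7,9}; (4,6)→{5,6,7}; (7,4)→{2,4,6}; (8,1)→{1,4}; (9,8)→{4,8}. Safe: 3. Place at column 3.
Row 6: attacked by (1,5)→{5}; (2,2)→{2,6}; (3,9)→{6,9}; (4,6)→{4,6,8}; (5,3)→{2,3,4}; (7,4)→{3,4,5}; (8,1)→{1,3}; (9,8)→{5,8}. Safe: 7. Place at column 7.
Columns [5, 2, 9, 6, 3, 7, 4, 1, 8], r−c [-4, 0, -6, -2, 2, -1, 3, 7, 1], r+c [6, 4, 12, 10, 8, 13, 11, 9, 17] are all distinct, so no two queens attack.

(1,5) (2,2) (3,9) (4,6) (5,3) (6,7) (7,4) (8,1) (9,8)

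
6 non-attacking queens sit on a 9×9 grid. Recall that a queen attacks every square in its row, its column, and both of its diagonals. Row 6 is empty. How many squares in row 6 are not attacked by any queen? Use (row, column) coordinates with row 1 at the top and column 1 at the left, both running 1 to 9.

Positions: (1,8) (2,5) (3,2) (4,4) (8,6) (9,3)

(1,8) attacks row 6 at column 8 and diagonals 3.
(2,5) attacks row 6 at column 5 and diagonals 1, 9.
(3,2) attacks row 6 at column 2 and diagonals 5.
(4,4) attacks row 6 at column 4 and diagonals 2, 6.
(8,6) attacks row 6 at column 6 and diagonals 4, 8.
(9,3) attacks row 6 at column 3 and diagonals 6.
Attacked columns: {1, 2, 3, 4, 5, 6, 8, 9}. Safe: {7}.

1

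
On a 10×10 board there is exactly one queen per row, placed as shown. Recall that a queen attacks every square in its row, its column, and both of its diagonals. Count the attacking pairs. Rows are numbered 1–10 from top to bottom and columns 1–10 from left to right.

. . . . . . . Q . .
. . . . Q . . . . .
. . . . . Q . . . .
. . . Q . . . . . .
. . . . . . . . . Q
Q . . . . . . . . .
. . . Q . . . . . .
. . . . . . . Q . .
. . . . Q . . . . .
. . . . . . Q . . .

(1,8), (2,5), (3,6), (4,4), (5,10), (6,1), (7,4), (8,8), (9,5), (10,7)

Same column: (1,8)–(8,8) (column 8); (2,5)–(9,5) (column 5); (4,4)–(7,4) (column 4).
Same diagonal: (1,8)–(3,6) (|1−3| = |8−6| = 2); (2,5)–(3,6) (|2−3| = |5−6| = 1); (2,5)–(6,1) (|2−6| = |5−1| = 4); (4,4)–(8,8) (|4−8| = |4−8| = 4); (7,4)–(10,7) (|7−10| = |4−7| = 3).
Total attacking pairs: 8.

8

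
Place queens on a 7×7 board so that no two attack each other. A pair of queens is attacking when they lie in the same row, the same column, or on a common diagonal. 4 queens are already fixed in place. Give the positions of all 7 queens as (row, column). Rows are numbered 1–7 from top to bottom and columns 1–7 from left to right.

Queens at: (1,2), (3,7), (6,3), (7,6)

Row 2: attacked by (1,2)→{1,2,3}; (3,7)→{6,7}; (6,3)→{3,7}; (7,6)→{1,6}. Safe: 4, 5. Place at column 5.
Row 4: attacked by (1,2)→{2,5}; (2,5)→{3,5,7}; (3,7)→{6,7}; (6,3)→{1,3,5}; (7,6)→{3,6}. Safe: 4. Place at column 4.
Row 5: attacked by (1,2)→{2,6}; (2,5)→{2,5}; (3,7)→{5,7}; (4,4)→{3,4,5}; (6,3)→{2,3,4}; (7,6)→{4,6}. Safe: 1. Place at column 1.
Columns [2, 5, 7, 4, 1, 3, 6], r−c [-1, -3, -4, 0, 4, 3, 1], r+c [3, 7, 10, 8, 6, 9, 13] are all distinct, so no two queens attack.

(1,2) (2,5) (3,7) (4,4) (5,1) (6,3) (7,6)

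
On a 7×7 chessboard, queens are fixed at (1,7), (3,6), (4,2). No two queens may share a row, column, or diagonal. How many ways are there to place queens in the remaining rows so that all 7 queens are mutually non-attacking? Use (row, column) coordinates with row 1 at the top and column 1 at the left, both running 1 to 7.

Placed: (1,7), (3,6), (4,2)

Branch on row 2: col 1 → 0; col 3 → 1.
Sum: 0 + 1 = 1.

1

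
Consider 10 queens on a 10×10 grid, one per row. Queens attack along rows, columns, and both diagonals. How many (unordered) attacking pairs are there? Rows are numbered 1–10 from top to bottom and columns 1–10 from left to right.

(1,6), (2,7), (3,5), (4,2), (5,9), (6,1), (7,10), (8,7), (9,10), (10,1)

5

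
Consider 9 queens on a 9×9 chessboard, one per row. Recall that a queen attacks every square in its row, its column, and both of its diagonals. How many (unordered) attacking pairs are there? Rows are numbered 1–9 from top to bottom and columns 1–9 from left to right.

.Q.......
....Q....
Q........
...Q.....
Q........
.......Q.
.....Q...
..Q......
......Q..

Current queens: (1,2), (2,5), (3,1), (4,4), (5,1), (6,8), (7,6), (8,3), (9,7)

Same column: (3,1)–(5,1) (column 1).
Same diagonal: (3,1)–(9,7) (|3−9| = |1−7| = 6).
Total attacking pairs: 2.

2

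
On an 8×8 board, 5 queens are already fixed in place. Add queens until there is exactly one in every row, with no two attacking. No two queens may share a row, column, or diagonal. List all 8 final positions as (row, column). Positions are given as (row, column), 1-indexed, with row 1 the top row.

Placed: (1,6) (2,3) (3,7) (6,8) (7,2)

(1,6) (2,3) (3,7) (4,4) (5,1) (6,8) (7,2) (8,5)

Row 4: attacked by (1,6)→{3,6}; (2,3)→{1,3,5}; (3,7)→{6,7,8}; (6,8)→{6,8}; (7,2)→{2,5}. Safe: 4. Place at column 4.
Row 5: attacked by (1,6)→{2,6}; (2,3)→{3,6}; (3,7)→{5,7}; (4,4)→{3,4,5}; (6,8)→{7,8}; (7,2)→{2,4}. Safe: 1. Place at column 1.
Row 8: attacked by (1,6)→{6}; (2,3)→{3}; (3,7)→{2,7}; (4,4)→{4,8}; (5,1)→{1,4}; (6,8)→{6,8}; (7,2)→{1,2,3}. Safe: 5. Place at column 5.
Columns [6, 3, 7, 4, 1, 8, 2, 5], r−c [-5, -1, -4, 0, 4, -2, 5, 3], r+c [7, 5, 10, 8, 6, 14, 9, 13] are all distinct, so no two queens attack.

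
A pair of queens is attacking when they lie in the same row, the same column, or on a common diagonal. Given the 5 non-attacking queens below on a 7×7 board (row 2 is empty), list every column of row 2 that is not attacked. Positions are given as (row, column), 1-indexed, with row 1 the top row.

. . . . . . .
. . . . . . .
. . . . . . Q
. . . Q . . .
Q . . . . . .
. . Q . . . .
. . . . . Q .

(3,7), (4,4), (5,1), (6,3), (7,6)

(3,7) attacks row 2 at column 7 and diagonals 6.
(4,4) attacks row 2 at column 4 and diagonals 2, 6.
(5,1) attacks row 2 at column 1 and diagonals 4.
(6,3) attacks row 2 at column 3 and diagonals 7.
(7,6) attacks row 2 at column 6 and diagonals 1.
Attacked columns: {1, 2, 3, 4, 6, 7}. Safe: {5}.

columns 5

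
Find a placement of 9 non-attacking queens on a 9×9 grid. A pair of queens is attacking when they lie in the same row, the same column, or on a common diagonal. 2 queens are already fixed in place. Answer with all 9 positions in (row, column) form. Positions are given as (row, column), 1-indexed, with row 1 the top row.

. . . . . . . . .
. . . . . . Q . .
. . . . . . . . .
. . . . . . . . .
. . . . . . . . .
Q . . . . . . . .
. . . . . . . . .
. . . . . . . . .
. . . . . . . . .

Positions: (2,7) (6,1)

(1,5) (2,7) (3,2) (4,4) (5,8) (6,1) (7,9) (8,6) (9,3)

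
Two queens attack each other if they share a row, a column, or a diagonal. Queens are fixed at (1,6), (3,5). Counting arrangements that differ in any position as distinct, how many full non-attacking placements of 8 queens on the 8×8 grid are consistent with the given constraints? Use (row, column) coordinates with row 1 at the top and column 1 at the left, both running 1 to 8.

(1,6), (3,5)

3

Branch on row 2: col 1 → 1; col 2 → 0; col 3 → 2; col 8 → 0.
Sum: 1 + 0 + 2 + 0 = 3.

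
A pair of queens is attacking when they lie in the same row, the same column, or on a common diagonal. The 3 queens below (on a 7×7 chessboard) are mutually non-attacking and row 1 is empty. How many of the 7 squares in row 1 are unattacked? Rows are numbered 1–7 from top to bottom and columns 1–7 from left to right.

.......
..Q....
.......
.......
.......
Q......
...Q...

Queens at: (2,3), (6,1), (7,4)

2

(2,3) attacks row 1 at column 3 and diagonals 2, 4.
(6,1) attacks row 1 at column 1 and diagonals 6.
(7,4) attacks row 1 at column 4.
Attacked columns: {1, 2, 3, 4, 6}. Safe: {5, 7}.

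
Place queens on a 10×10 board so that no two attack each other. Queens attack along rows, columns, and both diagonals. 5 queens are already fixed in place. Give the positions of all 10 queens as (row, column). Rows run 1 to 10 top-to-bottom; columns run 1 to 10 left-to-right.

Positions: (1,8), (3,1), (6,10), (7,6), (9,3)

Row 2: attacked by (1,8)→{7,8,9}; (3,1)→{1,2}; (6,10)→{6,10}; (7,6)→{1,6}; (9,3)→{3,10}. Safe: 4, 5. Place at column 4.
Row 4: attacked by (1,8)→{5,8}; (2,4)→{2,4,6}; (3,1)→{1,2}; (6,10)→{8,10}; (7,6)→{3,6,9}; (9,3)→{3,8}. Safe: 7. Place at column 7.
Row 5: attacked by (1,8)→{4,8}; (2,4)→{1,4,7}; (3,1)→{1,3}; (4,7)→{6,7,8}; (6,10)→{9,10}; (7,6)→{4,6,8}; (9,3)→{3,7}. Safe: 2, 5. Place at column 2.
Row 8: attacked by (1,8)→{1,8}; (2,4)→{4,10}; (3,1)→{1,6}; (4,7)→{3,7}; (5,2)→{2,5}; (6,10)→{8,10}; (7,6)→{5,6,7}; (9,3)→{2,3,4}. Safe: 9. Place at column 9.
Row 10: attacked by (1,8)→{8}; (2,4)→{4}; (3,1)→{1,8}; (4,7)→{1,7}; (5,2)→{2,7}; (6,10)→{6,10}; (7,6)→{3,6,9}; (8,9)→{7,9}; (9,3)→{2,3,4}. Safe: 5. Place at column 5.
Columns [8, 4, 1, 7, 2, 10, 6, 9, 3, 5], r−c [-7, -2, 2, -3, 3, -4, 1, -1, 6, 5], r+c [9, 6, 4, 11, 7, 16, 13, 17, 12, 15] are all distinct, so no two queens attack.

(1,8) (2,4) (3,1) (4,7) (5,2) (6,10) (7,6) (8,9) (9,3) (10,5)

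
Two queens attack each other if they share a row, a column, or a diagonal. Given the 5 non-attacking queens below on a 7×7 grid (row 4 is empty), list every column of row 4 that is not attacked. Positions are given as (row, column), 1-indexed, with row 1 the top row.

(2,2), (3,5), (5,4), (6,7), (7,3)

columns 1

(2,2) attacks row 4 at column 2 and diagonals 4.
(3,5) attacks row 4 at column 5 and diagonals 4, 6.
(5,4) attacks row 4 at column 4 and diagonals 3, 5.
(6,7) attacks row 4 at column 7 and diagonals 5.
(7,3) attacks row 4 at column 3 and diagonals 6.
Attacked columns: {2, 3, 4, 5, 6, 7}. Safe: {1}.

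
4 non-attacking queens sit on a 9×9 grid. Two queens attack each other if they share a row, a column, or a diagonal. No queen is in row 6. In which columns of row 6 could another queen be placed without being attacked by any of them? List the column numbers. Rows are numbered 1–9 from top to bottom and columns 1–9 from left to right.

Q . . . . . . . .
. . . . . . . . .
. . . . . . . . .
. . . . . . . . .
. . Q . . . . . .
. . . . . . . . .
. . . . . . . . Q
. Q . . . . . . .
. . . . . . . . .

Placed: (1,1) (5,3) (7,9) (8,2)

(1,1) attacks row 6 at column 1 and diagonals 6.
(5,3) attacks row 6 at column 3 and diagonals 2, 4.
(7,9) attacks row 6 at column 9 and diagonals 8.
(8,2) attacks row 6 at column 2 and diagonals 4.
Attacked columns: {1, 2, 3, 4, 6, 8, 9}. Safe: {5, 7}.

columns 5, 7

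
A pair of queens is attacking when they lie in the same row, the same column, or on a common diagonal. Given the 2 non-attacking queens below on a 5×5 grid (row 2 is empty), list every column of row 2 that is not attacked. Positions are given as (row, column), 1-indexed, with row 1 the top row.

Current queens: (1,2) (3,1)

columns 4, 5

(1,2) attacks row 2 at column 2 and diagonals 1, 3.
(3,1) attacks row 2 at column 1 and diagonals 2.
Attacked columns: {1, 2, 3}. Safe: {4, 5}.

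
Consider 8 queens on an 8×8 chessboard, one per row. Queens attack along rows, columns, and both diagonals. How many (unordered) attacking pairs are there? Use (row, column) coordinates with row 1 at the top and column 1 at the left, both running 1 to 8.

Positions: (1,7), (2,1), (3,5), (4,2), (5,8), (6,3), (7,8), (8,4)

2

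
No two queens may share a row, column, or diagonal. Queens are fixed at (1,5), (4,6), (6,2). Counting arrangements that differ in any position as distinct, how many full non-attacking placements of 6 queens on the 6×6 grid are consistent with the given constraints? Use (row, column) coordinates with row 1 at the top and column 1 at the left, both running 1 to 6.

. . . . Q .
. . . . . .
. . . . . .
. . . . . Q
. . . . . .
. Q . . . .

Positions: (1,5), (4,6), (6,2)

1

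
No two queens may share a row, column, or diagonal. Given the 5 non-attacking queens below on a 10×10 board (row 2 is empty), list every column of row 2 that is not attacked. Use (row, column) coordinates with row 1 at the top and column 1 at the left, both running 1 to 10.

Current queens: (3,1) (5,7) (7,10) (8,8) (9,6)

columns 3, 9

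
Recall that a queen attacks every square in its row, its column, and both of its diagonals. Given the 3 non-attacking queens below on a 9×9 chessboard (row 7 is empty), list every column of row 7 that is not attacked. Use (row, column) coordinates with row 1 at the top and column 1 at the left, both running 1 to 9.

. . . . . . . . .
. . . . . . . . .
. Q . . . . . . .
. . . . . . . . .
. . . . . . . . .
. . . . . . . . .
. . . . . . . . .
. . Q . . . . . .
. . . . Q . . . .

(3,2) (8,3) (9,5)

columns 1, 8, 9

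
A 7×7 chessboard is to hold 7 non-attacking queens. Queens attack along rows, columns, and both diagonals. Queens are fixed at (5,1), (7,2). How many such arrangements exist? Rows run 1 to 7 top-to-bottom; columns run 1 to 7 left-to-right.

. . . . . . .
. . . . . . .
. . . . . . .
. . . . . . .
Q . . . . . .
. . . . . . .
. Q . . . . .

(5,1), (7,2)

2

Branch on row 1: col 3 → 0; col 4 → 0; col 6 → 2; col 7 → 0.
Sum: 0 + 0 + 2 + 0 = 2.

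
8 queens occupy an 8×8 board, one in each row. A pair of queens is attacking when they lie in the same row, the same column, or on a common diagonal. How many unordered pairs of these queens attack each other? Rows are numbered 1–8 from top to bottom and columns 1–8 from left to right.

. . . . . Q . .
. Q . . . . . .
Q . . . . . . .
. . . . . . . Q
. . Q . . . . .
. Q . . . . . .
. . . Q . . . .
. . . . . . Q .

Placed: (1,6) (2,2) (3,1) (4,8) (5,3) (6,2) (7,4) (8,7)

Same column: (2,2)–(6,2) (column 2).
Same diagonal: (2,2)–(3,1) (|2−3| = |2−1| = 1); (3,1)–(5,3) (|3−5| = |1−3| = 2); (5,3)–(6,2) (|5−6| = |3−2| = 1).
Total attacking pairs: 4.

4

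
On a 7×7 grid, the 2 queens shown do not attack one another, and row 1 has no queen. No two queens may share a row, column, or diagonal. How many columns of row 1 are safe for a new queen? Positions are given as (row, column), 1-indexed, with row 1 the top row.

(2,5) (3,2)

3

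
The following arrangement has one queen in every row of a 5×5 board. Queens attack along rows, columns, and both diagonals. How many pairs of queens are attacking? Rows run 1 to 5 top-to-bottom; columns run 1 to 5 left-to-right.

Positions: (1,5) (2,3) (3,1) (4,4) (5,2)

0

All columns are distinct and no two queens satisfy |Δrow| = |Δcol|, so no pair attacks.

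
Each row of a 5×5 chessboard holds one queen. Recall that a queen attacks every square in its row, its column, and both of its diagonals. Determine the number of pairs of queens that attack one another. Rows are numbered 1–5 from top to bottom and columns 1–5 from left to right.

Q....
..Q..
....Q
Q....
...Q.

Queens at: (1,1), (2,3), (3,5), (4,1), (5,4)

2

Same column: (1,1)–(4,1) (column 1).
Same diagonal: (2,3)–(4,1) (|2−4| = |3−1| = 2).
Total attacking pairs: 2.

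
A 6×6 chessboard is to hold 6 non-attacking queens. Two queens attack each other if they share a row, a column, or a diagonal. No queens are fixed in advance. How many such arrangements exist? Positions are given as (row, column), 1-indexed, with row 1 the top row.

4

Branch on row 1: col 1 → 0; col 2 → 1; col 3 → 1; col 4 → 1; col 5 → 1; col 6 → 0.
Sum: 0 + 1 + 1 + 1 + 1 + 0 = 4.
(This is the classic 6-queens count.)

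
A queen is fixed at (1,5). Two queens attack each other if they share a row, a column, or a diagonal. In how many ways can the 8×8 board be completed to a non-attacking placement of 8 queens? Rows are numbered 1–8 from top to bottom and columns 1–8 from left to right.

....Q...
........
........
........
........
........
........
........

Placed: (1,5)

Branch on row 2: col 1 → 3; col 2 → 4; col 3 → 3; col 7 → 6; col 8 → 2.
Sum: 3 + 4 + 3 + 6 + 2 = 18.

18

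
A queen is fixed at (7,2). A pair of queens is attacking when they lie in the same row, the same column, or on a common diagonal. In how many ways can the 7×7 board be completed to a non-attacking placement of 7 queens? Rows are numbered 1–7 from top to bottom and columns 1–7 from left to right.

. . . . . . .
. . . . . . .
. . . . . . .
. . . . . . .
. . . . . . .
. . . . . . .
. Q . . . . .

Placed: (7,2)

Branch on row 1: col 1 → 0; col 3 → 0; col 4 → 1; col 5 → 1; col 6 → 4; col 7 → 1.
Sum: 0 + 0 + 1 + 1 + 4 + 1 = 7.

7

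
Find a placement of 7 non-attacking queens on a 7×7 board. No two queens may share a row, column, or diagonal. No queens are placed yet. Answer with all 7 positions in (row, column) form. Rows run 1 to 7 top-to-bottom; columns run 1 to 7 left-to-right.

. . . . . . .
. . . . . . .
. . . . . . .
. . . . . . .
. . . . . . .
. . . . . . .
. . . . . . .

Row 1: Safe: 1, 2, 3, 4, 5, 6, 7. Place at column 4.
Row 2: attacked by (1,4)→{3,4,5}. Safe: 1, 2, 6, 7. Place at column 2.
Row 3: attacked by (1,4)→{2,4,6}; (2,2)→{1,2,3}. Safe: 5, 7. Place at column 7.
Row 4: attacked by (1,4)→{1,4,7}; (2,2)→{2,4}; (3,7)→{6,7}. Safe: 3, 5. Place at column 5.
Row 5: attacked by (1,4)→{4}; (2,2)→{2,5}; (3,7)→{5,7}; (4,5)→{4,5,6}. Safe: 1, 3. Place at column 3.
Row 6: attacked by (1,4)→{4}; (2,2)→{2,6}; (3,7)→{4,7}; (4,5)→{3,5,7}; (5,3)→{2,3,4}. Safe: 1. Place at column 1.
Row 7: attacked by (1,4)→{4}; (2,2)→{2,7}; (3,7)→{3,7}; (4,5)→{2,5}; (5,3)→{1,3,5}; (6,1)→{1,2}. Safe: 6. Place at column 6.
Columns [4, 2, 7, 5, 3, 1, 6], r−c [-3, 0, -4, -1, 2, 5, 1], r+c [5, 4, 10, 9, 8, 7, 13] are all distinct, so no two queens attack.

(1,4) (2,2) (3,7) (4,5) (5,3) (6,1) (7,6)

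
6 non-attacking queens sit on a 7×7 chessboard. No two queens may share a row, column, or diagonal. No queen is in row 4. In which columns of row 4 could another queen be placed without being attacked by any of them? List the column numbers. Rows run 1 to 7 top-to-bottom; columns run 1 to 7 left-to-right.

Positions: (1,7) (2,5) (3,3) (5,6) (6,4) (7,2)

columns 1

(1,7) attacks row 4 at column 7 and diagonals 4.
(2,5) attacks row 4 at column 5 and diagonals 3, 7.
(3,3) attacks row 4 at column 3 and diagonals 2, 4.
(5,6) attacks row 4 at column 6 and diagonals 5, 7.
(6,4) attacks row 4 at column 4 and diagonals 2, 6.
(7,2) attacks row 4 at column 2 and diagonals 5.
Attacked columns: {2, 3, 4, 5, 6, 7}. Safe: {1}.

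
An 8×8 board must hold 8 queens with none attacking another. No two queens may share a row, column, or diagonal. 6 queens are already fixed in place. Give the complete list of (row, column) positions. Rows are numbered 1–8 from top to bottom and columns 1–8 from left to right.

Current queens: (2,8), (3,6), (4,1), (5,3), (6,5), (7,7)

Row 1: attacked by (2,8)→{7,8}; (3,6)→{4,6,8}; (4,1)→{1,4}; (5,3)→{3,7}; (6,5)→{5}; (7,7)→{1,7}. Safe: 2. Place at column 2.
Row 8: attacked by (1,2)→{2}; (2,8)→{2,8}; (3,6)→{1,6}; (4,1)→{1,5}; (5,3)→{3,6}; (6,5)→{3,5,7}; (7,7)→{6,7,8}. Safe: 4. Place at column 4.
Columns [2, 8, 6, 1, 3, 5, 7, 4], r−c [-1, -6, -3, 3, 2, 1, 0, 4], r+c [3, 10, 9, 5, 8, 11, 14, 12] are all distinct, so no two queens attack.

(1,2) (2,8) (3,6) (4,1) (5,3) (6,5) (7,7) (8,4)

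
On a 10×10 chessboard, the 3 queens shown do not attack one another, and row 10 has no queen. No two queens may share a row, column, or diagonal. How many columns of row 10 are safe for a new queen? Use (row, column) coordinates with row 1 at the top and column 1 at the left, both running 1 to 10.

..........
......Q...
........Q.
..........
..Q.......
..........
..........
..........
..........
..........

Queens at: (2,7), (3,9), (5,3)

5

(2,7) attacks row 10 at column 7.
(3,9) attacks row 10 at column 9 and diagonals 2.
(5,3) attacks row 10 at column 3 and diagonals 8.
Attacked columns: {2, 3, 7, 8, 9}. Safe: {1, 4, 5, 6, 10}.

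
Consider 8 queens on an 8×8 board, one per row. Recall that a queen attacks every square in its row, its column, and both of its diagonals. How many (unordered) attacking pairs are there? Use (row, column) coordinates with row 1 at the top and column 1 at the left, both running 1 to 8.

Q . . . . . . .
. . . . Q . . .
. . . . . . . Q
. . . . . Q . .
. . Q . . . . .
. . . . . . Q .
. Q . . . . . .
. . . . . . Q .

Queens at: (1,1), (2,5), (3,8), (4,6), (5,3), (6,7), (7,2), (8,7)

Same column: (6,7)–(8,7) (column 7).
Total attacking pairs: 1.

1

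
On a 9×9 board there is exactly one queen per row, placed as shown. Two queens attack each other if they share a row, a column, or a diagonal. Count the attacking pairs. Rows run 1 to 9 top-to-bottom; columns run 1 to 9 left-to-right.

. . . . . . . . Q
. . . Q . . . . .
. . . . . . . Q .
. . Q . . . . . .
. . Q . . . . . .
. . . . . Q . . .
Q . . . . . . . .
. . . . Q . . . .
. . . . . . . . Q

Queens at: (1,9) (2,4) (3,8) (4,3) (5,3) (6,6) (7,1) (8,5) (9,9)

4

Same column: (1,9)–(9,9) (column 9); (4,3)–(5,3) (column 3).
Same diagonal: (5,3)–(7,1) (|5−7| = |3−1| = 2); (6,6)–(9,9) (|6−9| = |6−9| = 3).
Total attacking pairs: 4.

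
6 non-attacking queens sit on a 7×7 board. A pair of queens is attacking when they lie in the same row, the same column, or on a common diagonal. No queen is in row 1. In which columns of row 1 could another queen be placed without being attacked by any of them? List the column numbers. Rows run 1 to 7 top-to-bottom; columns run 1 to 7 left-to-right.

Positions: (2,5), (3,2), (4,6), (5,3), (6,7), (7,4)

columns 1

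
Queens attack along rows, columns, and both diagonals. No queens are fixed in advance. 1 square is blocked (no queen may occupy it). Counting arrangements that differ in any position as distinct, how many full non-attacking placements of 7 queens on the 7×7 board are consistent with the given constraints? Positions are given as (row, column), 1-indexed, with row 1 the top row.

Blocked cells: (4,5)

36

Branch on row 1: col 1 → 4; col 2 → 7; col 3 → 5; col 4 → 5; col 5 → 6; col 6 → 6; col 7 → 3.
Sum: 4 + 7 + 5 + 5 + 6 + 6 + 3 = 36.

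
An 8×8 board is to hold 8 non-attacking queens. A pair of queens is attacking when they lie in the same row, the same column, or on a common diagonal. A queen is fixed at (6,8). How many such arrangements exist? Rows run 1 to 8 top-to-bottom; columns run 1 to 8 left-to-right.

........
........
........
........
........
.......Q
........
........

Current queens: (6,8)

16

Branch on row 1: col 1 → 0; col 2 → 3; col 4 → 4; col 5 → 4; col 6 → 4; col 7 → 1.
Sum: 0 + 3 + 4 + 4 + 4 + 1 = 16.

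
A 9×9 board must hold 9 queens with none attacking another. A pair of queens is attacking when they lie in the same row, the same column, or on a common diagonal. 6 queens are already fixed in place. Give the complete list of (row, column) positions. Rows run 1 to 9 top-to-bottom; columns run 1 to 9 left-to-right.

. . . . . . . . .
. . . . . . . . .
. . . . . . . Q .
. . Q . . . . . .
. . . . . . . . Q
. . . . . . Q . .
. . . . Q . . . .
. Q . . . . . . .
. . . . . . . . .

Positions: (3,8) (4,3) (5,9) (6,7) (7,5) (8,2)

(1,1) (2,4) (3,8) (4,3) (5,9) (6,7) (7,5) (8,2) (9,6)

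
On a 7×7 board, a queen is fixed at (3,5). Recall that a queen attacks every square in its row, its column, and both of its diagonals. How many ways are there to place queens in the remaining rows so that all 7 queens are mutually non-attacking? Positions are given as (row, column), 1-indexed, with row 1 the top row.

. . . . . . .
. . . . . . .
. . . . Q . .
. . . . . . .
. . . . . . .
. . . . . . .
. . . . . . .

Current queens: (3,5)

6

Branch on row 1: col 1 → 1; col 2 → 1; col 4 → 2; col 6 → 2.
Sum: 1 + 1 + 2 + 2 = 6.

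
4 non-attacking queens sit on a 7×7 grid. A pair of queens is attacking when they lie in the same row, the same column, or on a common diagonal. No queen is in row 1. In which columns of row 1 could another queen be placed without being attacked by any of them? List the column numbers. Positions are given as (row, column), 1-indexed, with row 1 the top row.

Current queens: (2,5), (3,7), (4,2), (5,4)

columns 1, 3

(2,5) attacks row 1 at column 5 and diagonals 4, 6.
(3,7) attacks row 1 at column 7 and diagonals 5.
(4,2) attacks row 1 at column 2 and diagonals 5.
(5,4) attacks row 1 at column 4.
Attacked columns: {2, 4, 5, 6, 7}. Safe: {1, 3}.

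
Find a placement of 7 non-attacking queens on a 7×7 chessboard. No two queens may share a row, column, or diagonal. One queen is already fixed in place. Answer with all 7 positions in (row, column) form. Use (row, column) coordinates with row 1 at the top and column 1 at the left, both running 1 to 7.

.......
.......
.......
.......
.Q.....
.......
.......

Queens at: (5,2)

(1,4) (2,7) (3,3) (4,6) (5,2) (6,5) (7,1)

Row 1: attacked by (5,2)→{2,6}. Safe: 1, 3, 4, 5, 7. Place at column 4.
Row 2: attacked by (1,4)→{3,4,5}; (5,2)→{2,5}. Safe: 1, 6, 7. Place at column 7.
Row 3: attacked by (1,4)→{2,4,6}; (2,7)→{6,7}; (5,2)→{2,4}. Safe: 1, 3, 5. Place at column 3.
Row 4: attacked by (1,4)→{1,4,7}; (2,7)→{5,7}; (3,3)→{2,3,4}; (5,2)→{1,2,3}. Safe: 6. Place at column 6.
Row 6: attacked by (1,4)→{4}; (2,7)→{3,7}; (3,3)→{3,6}; (4,6)→{4,6}; (5,2)→{1,2,3}. Safe: 5. Place at column 5.
Row 7: attacked by (1,4)→{4}; (2,7)→{2,7}; (3,3)→{3,7}; (4,6)→{3,6}; (5,2)→{2,4}; (6,5)→{4,5,6}. Safe: 1. Place at column 1.
Columns [4, 7, 3, 6, 2, 5, 1], r−c [-3, -5, 0, -2, 3, 1, 6], r+c [5, 9, 6, 10, 7, 11, 8] are all distinct, so no two queens attack.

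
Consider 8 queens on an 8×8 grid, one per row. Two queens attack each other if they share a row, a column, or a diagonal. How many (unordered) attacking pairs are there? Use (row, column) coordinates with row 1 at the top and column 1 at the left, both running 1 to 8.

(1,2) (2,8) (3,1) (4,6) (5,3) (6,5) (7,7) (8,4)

2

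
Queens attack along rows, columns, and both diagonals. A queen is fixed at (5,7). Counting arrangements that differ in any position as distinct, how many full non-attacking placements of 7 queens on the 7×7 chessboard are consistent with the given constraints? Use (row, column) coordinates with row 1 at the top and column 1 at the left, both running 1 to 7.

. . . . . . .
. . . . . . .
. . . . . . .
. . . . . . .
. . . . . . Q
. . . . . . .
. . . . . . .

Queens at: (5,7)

6

Branch on row 1: col 1 → 1; col 2 → 2; col 4 → 0; col 5 → 1; col 6 → 2.
Sum: 1 + 2 + 0 + 1 + 2 = 6.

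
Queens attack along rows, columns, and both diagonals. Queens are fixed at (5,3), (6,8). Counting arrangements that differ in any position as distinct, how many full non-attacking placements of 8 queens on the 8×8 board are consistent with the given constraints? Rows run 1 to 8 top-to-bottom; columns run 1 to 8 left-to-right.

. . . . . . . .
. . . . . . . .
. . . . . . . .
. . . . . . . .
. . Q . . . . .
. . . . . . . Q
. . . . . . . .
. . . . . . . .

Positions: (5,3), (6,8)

Branch on row 1: col 1 → 0; col 2 → 1; col 4 → 0; col 5 → 2; col 6 → 0.
Sum: 0 + 1 + 0 + 2 + 0 = 3.

3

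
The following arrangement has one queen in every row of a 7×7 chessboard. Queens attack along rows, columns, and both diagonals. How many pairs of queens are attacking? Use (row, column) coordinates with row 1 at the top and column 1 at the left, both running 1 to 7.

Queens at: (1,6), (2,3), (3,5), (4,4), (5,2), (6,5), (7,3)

4

Same column: (2,3)–(7,3) (column 3); (3,5)–(6,5) (column 5).
Same diagonal: (1,6)–(5,2) (|1−5| = |6−2| = 4); (3,5)–(4,4) (|3−4| = |5−4| = 1).
Total attacking pairs: 4.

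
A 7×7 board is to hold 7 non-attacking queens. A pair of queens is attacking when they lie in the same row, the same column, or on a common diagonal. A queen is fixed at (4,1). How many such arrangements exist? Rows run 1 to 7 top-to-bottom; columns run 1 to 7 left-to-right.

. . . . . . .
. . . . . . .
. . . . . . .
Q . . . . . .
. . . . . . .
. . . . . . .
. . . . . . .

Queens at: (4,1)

6

Branch on row 1: col 2 → 2; col 3 → 1; col 5 → 0; col 6 → 2; col 7 → 1.
Sum: 2 + 1 + 0 + 2 + 1 = 6.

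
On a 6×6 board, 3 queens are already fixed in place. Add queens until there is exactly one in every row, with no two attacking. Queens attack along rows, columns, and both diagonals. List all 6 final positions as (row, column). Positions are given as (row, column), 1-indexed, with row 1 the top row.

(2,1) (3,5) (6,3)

Row 1: attacked by (2,1)→{1,2}; (3,5)→{3,5}; (6,3)→{3}. Safe: 4, 6. Place at column 4.
Row 4: attacked by (1,4)→{1,4}; (2,1)→{1,3}; (3,5)→{4,5,6}; (6,3)→{1,3,5}. Safe: 2. Place at column 2.
Row 5: attacked by (1,4)→{4}; (2,1)→{1,4}; (3,5)→{3,5}; (4,2)→{1,2,3}; (6,3)→{2,3,4}. Safe: 6. Place at column 6.
Columns [4, 1, 5, 2, 6, 3], r−c [-3, 1, -2, 2, -1, 3], r+c [5, 3, 8, 6, 11, 9] are all distinct, so no two queens attack.

(1,4) (2,1) (3,5) (4,2) (5,6) (6,3)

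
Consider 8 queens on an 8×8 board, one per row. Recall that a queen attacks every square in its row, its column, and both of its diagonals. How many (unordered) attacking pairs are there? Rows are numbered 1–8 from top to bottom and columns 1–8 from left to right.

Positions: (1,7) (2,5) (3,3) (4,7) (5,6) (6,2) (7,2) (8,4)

6

Same column: (1,7)–(4,7) (column 7); (6,2)–(7,2) (column 2).
Same diagonal: (1,7)–(6,2) (|1−6| = |7−2| = 5); (2,5)–(4,7) (|2−4| = |5−7| = 2); (4,7)–(5,6) (|4−5| = |7−6| = 1); (6,2)–(8,4) (|6−8| = |2−4| = 2).
Total attacking pairs: 6.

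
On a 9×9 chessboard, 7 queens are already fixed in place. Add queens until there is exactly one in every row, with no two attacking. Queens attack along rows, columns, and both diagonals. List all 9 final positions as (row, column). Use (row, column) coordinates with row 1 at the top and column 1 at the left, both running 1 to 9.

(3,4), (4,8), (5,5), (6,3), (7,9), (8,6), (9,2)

(1,7) (2,1) (3,4) (4,8) (5,5) (6,3) (7,9) (8,6) (9,2)

Row 1: attacked by (3,4)→{2,4,6}; (4,8)→{5,8}; (5,5)→{1,5,9}; (6,3)→{3,8}; (7,9)→{3,9}; (8,6)→{6}; (9,2)→{2}. Safe: 7. Place at column 7.
Row 2: attacked by (1,7)→{6,7,8}; (3,4)→{3,4,5}; (4,8)→{6,8}; (5,5)→{2,5,8}; (6,3)→{3,7}; (7,9)→{4,9}; (8,6)→{6}; (9,2)→{2,9}. Safe: 1. Place at column 1.
Columns [7, 1, 4, 8, 5, 3, 9, 6, 2], r−c [-6, 1, -1, -4, 0, 3, -2, 2, 7], r+c [8, 3, 7, 12, 10, 9, 16, 14, 11] are all distinct, so no two queens attack.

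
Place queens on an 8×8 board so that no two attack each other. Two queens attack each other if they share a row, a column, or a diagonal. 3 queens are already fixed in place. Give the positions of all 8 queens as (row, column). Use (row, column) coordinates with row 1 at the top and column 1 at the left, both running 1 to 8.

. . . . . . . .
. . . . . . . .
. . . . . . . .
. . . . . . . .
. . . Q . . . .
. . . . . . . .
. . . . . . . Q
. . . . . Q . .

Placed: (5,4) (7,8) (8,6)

Row 1: attacked by (5,4)→{4,8}; (7,8)→{2,8}; (8,6)→{6}. Safe: 1, 3, 5, 7. Place at column 3.
Row 2: attacked by (1,3)→{2,3,4}; (5,4)→{1,4,7}; (7,8)→{3,8}; (8,6)→{6}. Safe: 5. Place at column 5.
Row 3: attacked by (1,3)→{1,3,5}; (2,5)→{4,5,6}; (5,4)→{2,4,6}; (7,8)→{4,8}; (8,6)→{1,6}. Safe: 7. Place at column 7.
Row 4: attacked by (1,3)→{3,6}; (2,5)→{3,5,7}; (3,7)→{6,7,8}; (5,4)→{3,4,5}; (7,8)→{5,8}; (8,6)→{2,6}. Safe: 1. Place at column 1.
Row 6: attacked by (1,3)→{3,8}; (2,5)→{1,5}; (3,7)→{4,7}; (4,1)→{1,3}; (5,4)→{3,4,5}; (7,8)→{7,8}; (8,6)→{4,6,8}. Safe: 2. Place at column 2.
Columns [3, 5, 7, 1, 4, 2, 8, 6], r−c [-2, -3, -4, 3, 1, 4, -1, 2], r+c [4, 7, 10, 5, 9, 8, 15, 14] are all distinct, so no two queens attack.

(1,3) (2,5) (3,7) (4,1) (5,4) (6,2) (7,8) (8,6)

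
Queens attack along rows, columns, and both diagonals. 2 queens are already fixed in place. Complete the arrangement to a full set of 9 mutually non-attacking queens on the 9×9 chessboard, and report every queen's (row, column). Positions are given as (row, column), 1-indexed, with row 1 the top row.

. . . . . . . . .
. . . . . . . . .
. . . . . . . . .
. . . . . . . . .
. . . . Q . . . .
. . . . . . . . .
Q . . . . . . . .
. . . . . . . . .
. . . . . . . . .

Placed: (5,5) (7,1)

(1,2) (2,9) (3,6) (4,3) (5,5) (6,8) (7,1) (8,4) (9,7)

Row 1: attacked by (5,5)→{1,5,9}; (7,1)→{1,7}. Safe: 2, 3, 4, 6, 8. Place at column 2.
Row 2: attacked by (1,2)→{1,2,3}; (5,5)→{2,5,8}; (7,1)→{1,6}. Safe: 4, 7, 9. Place at column 9.
Row 3: attacked by (1,2)→{2,4}; (2,9)→{8,9}; (5,5)→{3,5,7}; (7,1)→{1,5}. Safe: 6. Place at column 6.
Row 4: attacked by (1,2)→{2,5}; (2,9)→{7,9}; (3,6)→{5,6,7}; (5,5)→{4,5,6}; (7,1)→{1,4}. Safe: 3, 8. Place at column 3.
Row 6: attacked by (1,2)→{2,7}; (2,9)→{5,9}; (3,6)→{3,6,9}; (4,3)→{1,3,5}; (5,5)→{4,5,6}; (7,1)→{1,2}. Safe: 8. Place at column 8.
Row 8: attacked by (1,2)→{2,9}; (2,9)→{3,9}; (3,6)→{1,6}; (4,3)→{3,7}; (5,5)→{2,5,8}; (6,8)→{6,8}; (7,1)→{1,2}. Safe: 4. Place at column 4.
Row 9: attacked by (1,2)→{2}; (2,9)→{2,9}; (3,6)→{6}; (4,3)→{3,8}; (5,5)→{1,5,9}; (6,8)→{5,8}; (7,1)→{1,3}; (8,4)→{3,4,5}. Safe: 7. Place at column 7.
Columns [2, 9, 6, 3, 5, 8, 1, 4, 7], r−c [-1, -7, -3, 1, 0, -2, 6, 4, 2], r+c [3, 11, 9, 7, 10, 14, 8, 12, 16] are all distinct, so no two queens attack.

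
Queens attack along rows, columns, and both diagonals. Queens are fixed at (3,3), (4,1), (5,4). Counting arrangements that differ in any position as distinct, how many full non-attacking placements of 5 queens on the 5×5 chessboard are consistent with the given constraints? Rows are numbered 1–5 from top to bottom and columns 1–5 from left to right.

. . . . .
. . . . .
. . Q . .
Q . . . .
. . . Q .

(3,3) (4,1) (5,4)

1

Branch on row 1: col 2 → 1.
Sum: 1 = 1.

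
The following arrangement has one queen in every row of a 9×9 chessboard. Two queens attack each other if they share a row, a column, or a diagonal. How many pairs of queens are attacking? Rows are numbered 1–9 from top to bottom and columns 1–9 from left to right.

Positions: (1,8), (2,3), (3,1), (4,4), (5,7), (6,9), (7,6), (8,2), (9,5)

0

All columns are distinct and no two queens satisfy |Δrow| = |Δcol|, so no pair attacks.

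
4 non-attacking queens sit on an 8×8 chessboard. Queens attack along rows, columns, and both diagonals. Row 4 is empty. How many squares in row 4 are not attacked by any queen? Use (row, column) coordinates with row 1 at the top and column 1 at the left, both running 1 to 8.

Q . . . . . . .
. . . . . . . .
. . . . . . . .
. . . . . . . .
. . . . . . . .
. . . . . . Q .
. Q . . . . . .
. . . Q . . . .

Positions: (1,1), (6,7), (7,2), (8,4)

2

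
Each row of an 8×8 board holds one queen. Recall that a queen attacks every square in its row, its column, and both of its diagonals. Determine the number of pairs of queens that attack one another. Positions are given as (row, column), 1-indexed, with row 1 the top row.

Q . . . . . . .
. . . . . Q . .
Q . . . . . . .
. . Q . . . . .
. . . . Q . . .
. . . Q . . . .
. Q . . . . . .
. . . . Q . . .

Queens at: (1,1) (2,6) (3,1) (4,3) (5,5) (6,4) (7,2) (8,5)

Same column: (1,1)–(3,1) (column 1); (5,5)–(8,5) (column 5).
Same diagonal: (1,1)–(5,5) (|1−5| = |1−5| = 4); (3,1)–(6,4) (|3−6| = |1−4| = 3); (5,5)–(6,4) (|5−6| = |5−4| = 1).
Total attacking pairs: 5.

5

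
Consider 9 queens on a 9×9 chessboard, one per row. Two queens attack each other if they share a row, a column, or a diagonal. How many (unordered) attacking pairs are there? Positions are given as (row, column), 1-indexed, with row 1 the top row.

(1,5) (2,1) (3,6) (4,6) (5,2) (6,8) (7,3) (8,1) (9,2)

Same column: (2,1)–(8,1) (column 1); (3,6)–(4,6) (column 6); (5,2)–(9,2) (column 2).
Same diagonal: (3,6)–(8,1) (|3−8| = |6−1| = 5); (4,6)–(6,8) (|4−6| = |6−8| = 2); (4,6)–(7,3) (|4−7| = |6−3| = 3); (8,1)–(9,2) (|8−9| = |1−2| = 1).
Total attacking pairs: 7.

7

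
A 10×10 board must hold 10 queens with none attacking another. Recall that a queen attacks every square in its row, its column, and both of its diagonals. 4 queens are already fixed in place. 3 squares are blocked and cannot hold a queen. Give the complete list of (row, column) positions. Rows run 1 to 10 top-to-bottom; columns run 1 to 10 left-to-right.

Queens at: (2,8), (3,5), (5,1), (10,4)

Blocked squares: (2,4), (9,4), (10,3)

(1,10) (2,8) (3,5) (4,3) (5,1) (6,6) (7,2) (8,9) (9,7) (10,4)

Row 1: attacked by (2,8)→{7,8,9}; (3,5)→{3,5,7}; (5,1)→{1,5}; (10,4)→{4}. Safe: 2, 6, 10. Place at column 10.
Row 4: attacked by (1,10)→{7,10}; (2,8)→{6,8,10}; (3,5)→{4,5,6}; (5,1)→{1,2}; (10,4)→{4,10}. Safe: 3, 9. Place at column 3.
Row 6: attacked by (1,10)→{5,10}; (2,8)→{4,8}; (3,5)→{2,5,8}; (4,3)→{1,3,5}; (5,1)→{1,2}; (10,4)→{4,8}. Safe: 6, 7, 9. Place at column 6.
Row 7: attacked by (1,10)→{4,10}; (2,8)→{3,8}; (3,5)→{1,5,9}; (4,3)→{3,6}; (5,1)→{1,3}; (6,6)→{5,6,7}; (10,4)→{1,4,7}. Safe: 2. Place at column 2.
Row 8: attacked by (1,10)→{3,10}; (2,8)→{2,8}; (3,5)→{5,10}; (4,3)→{3,7}; (5,1)→{1,4}; (6,6)→{4,6,8}; (7,2)→{1,2,3}; (10,4)→{2,4,6}. Safe: 9. Place at column 9.
Row 9: attacked by (1,10)→{2,10}; (2,8)→{1,8}; (3,5)→{5}; (4,3)→{3,8}; (5,1)→{1,5}; (6,6)→{3,6,9}; (7,2)→{2,4}; (8,9)→{8,9,10}; (10,4)→{3,4,5}. Blocked: 4. Safe: 7. Place at column 7.
Columns [10, 8, 5, 3, 1, 6, 2, 9, 7, 4], r−c [-9, -6, -2, 1, 4, 0, 5, -1, 2, 6], r+c [11, 10, 8, 7, 6, 12, 9, 17, 16, 14] are all distinct, so no two queens attack.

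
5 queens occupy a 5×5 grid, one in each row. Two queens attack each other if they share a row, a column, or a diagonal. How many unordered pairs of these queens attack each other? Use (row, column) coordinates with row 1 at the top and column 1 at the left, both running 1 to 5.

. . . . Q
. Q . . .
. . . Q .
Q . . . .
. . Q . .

0

All columns are distinct and no two queens satisfy |Δrow| = |Δcol|, so no pair attacks.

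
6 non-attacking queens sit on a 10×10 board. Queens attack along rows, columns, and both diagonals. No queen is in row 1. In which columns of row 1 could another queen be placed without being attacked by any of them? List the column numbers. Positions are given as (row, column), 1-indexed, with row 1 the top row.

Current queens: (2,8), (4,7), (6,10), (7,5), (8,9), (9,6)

(2,8) attacks row 1 at column 8 and diagonals 7, 9.
(4,7) attacks row 1 at column 7 and diagonals 4, 10.
(6,10) attacks row 1 at column 10 and diagonals 5.
(7,5) attacks row 1 at column 5.
(8,9) attacks row 1 at column 9 and diagonals 2.
(9,6) attacks row 1 at column 6.
Attacked columns: {2, 4, 5, 6, 7, 8, 9, 10}. Safe: {1, 3}.

columns 1, 3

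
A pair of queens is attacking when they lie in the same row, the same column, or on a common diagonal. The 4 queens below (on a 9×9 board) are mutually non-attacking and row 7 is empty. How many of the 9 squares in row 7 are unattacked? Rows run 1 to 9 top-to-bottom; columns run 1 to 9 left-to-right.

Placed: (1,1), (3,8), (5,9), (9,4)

2

(1,1) attacks row 7 at column 1 and diagonals 7.
(3,8) attacks row 7 at column 8 and diagonals 4.
(5,9) attacks row 7 at column 9 and diagonals 7.
(9,4) attacks row 7 at column 4 and diagonals 2, 6.
Attacked columns: {1, 2, 4, 6, 7, 8, 9}. Safe: {3, 5}.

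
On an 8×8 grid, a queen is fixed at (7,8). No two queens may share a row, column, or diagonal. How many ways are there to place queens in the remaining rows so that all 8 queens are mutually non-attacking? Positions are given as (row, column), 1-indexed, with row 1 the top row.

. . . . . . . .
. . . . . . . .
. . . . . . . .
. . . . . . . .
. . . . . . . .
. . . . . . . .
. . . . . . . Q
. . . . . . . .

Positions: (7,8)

Branch on row 1: col 1 → 0; col 3 → 3; col 4 → 1; col 5 → 2; col 6 → 1; col 7 → 1.
Sum: 0 + 3 + 1 + 2 + 1 + 1 = 8.

8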